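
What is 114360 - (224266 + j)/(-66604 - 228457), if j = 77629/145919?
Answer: 4923803217655323/43055006059 ≈ 1.1436e+5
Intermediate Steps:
j = 77629/145919 (j = 77629*(1/145919) = 77629/145919 ≈ 0.53200)
114360 - (224266 + j)/(-66604 - 228457) = 114360 - (224266 + 77629/145919)/(-66604 - 228457) = 114360 - 32724748083/(145919*(-295061)) = 114360 - 32724748083*(-1)/(145919*295061) = 114360 - 1*(-32724748083/43055006059) = 114360 + 32724748083/43055006059 = 4923803217655323/43055006059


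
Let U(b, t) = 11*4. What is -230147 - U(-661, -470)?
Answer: -230191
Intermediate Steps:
U(b, t) = 44
-230147 - U(-661, -470) = -230147 - 1*44 = -230147 - 44 = -230191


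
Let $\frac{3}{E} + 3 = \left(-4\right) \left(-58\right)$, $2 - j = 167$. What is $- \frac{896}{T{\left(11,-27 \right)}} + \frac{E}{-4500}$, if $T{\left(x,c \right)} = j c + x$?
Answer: $- \frac{21984319}{109576500} \approx -0.20063$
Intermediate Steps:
$j = -165$ ($j = 2 - 167 = -165$)
$E = \frac{3}{229}$ ($E = \frac{3}{-3 - -232} = \frac{3}{-3 + 232} = \frac{3}{229} \approx 0.0131$)
$T{\left(x,c \right)} = x - 165 c$ ($T{\left(x,c \right)} = - 165 c + x = x - 165 c$)
$- \frac{896}{T{\left(11,-27 \right)}} + \frac{E}{-4500} = - \frac{896}{11 - -4455} + \frac{3}{229 \left(-4500\right)} = - \frac{896}{11 + 4455} + \frac{3}{229} \left(- \frac{1}{4500}\right) = - \frac{896}{4466} - \frac{1}{343500} = \left(-896\right) \frac{1}{4466} - \frac{1}{343500} = - \frac{64}{319} - \frac{1}{343500} = - \frac{21984319}{109576500}$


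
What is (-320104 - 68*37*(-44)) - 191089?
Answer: -400489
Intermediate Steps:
(-320104 - 68*37*(-44)) - 191089 = (-320104 - 2516*(-44)) - 191089 = (-320104 + 110704) - 191089 = -209400 - 191089 = -400489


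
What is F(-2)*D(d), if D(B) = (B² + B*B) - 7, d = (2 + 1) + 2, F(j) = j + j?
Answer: -172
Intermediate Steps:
F(j) = 2*j
d = 5 (d = 3 + 2 = 5)
D(B) = -7 + 2*B² (D(B) = (B² + B²) - 7 = 2*B² - 7 = -7 + 2*B²)
F(-2)*D(d) = (2*(-2))*(-7 + 2*5²) = -4*(-7 + 2*25) = -4*(-7 + 50) = -4*43 = -172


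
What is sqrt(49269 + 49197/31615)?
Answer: 2*sqrt(12311581525170)/31615 ≈ 221.97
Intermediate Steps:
sqrt(49269 + 49197/31615) = sqrt(1557688632/31615) = 2*sqrt(12311581525170)/31615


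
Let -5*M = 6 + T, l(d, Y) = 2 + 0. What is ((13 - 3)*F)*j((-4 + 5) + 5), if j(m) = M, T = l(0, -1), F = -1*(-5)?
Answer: -80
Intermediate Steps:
l(d, Y) = 2
F = 5
T = 2
M = -8/5 (M = -(6 + 2)/5 = -1/5*8 = -8/5 ≈ -1.6000)
j(m) = -8/5
((13 - 3)*F)*j((-4 + 5) + 5) = ((13 - 3)*5)*(-8/5) = (10*5)*(-8/5) = 50*(-8/5) = -80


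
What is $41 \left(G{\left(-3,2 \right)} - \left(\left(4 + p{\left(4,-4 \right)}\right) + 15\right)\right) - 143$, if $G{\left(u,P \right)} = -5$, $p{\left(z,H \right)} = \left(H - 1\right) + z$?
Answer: $-1086$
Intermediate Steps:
$p{\left(z,H \right)} = -1 + H + z$ ($p{\left(z,H \right)} = \left(-1 + H\right) + z = -1 + H + z$)
$41 \left(G{\left(-3,2 \right)} - \left(\left(4 + p{\left(4,-4 \right)}\right) + 15\right)\right) - 143 = 41 \left(-5 - \left(\left(4 - 1\right) + 15\right)\right) - 143 = 41 \left(-5 - \left(3 + 15\right)\right) - 143 = 41 \left(-5 - 18\right) - 143 = 41 \left(-23\right) - 143 = -943 - 143 = -1086$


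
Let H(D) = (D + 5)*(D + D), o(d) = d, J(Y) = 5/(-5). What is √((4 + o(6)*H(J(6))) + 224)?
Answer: 6*√5 ≈ 13.416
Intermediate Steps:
J(Y) = -1 (J(Y) = 5*(-⅕) = -1)
H(D) = 2*D*(5 + D) (H(D) = (5 + D)*(2*D) = 2*D*(5 + D))
√((4 + o(6)*H(J(6))) + 224) = √((4 + 6*(2*(-1)*(5 - 1))) + 224) = √((4 + 6*(2*(-1)*4)) + 224) = √((4 + 6*(-8)) + 224) = √((4 - 48) + 224) = √(-44 + 224) = √180 = 6*√5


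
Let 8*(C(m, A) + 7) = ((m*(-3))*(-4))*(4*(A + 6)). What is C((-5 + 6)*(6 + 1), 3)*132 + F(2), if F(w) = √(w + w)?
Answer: 48974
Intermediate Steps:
F(w) = √2*√w (F(w) = √(2*w) = √2*√w)
C(m, A) = -7 + 3*m*(24 + 4*A)/2 (C(m, A) = -7 + (((m*(-3))*(-4))*(4*(A + 6)))/8 = -7 + ((-3*m*(-4))*(4*(6 + A)))/8 = -7 + ((12*m)*(24 + 4*A))/8 = -7 + (12*m*(24 + 4*A))/8 = -7 + 3*m*(24 + 4*A)/2)
C((-5 + 6)*(6 + 1), 3)*132 + F(2) = (-7 + 36*((-5 + 6)*(6 + 1)) + 6*3*((-5 + 6)*(6 + 1)))*132 + √2*√2 = (-7 + 36*(1*7) + 6*3*(1*7))*132 + 2 = (-7 + 36*7 + 6*3*7)*132 + 2 = (-7 + 252 + 126)*132 + 2 = 371*132 + 2 = 48972 + 2 = 48974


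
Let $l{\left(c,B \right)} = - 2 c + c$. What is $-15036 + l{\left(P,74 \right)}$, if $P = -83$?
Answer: $-14953$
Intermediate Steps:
$l{\left(c,B \right)} = - c$
$-15036 + l{\left(P,74 \right)} = -15036 - -83 = -15036 + 83 = -14953$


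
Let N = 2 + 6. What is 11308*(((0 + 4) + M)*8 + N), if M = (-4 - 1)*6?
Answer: -2261600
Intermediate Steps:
N = 8
M = -30 (M = -5*6 = -30)
11308*(((0 + 4) + M)*8 + N) = 11308*(((0 + 4) - 30)*8 + 8) = 11308*((4 - 30)*8 + 8) = 11308*(-26*8 + 8) = 11308*(-208 + 8) = 11308*(-200) = -2261600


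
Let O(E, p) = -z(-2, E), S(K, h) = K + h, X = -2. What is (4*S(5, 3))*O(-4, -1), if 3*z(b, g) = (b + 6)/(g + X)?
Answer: 64/9 ≈ 7.1111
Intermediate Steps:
z(b, g) = (6 + b)/(3*(-2 + g)) (z(b, g) = ((b + 6)/(g - 2))/3 = ((6 + b)/(-2 + g))/3 = (6 + b)/(3*(-2 + g)))
O(E, p) = -4/(3*(-2 + E)) (O(E, p) = -(6 - 2)/(3*(-2 + E)) = -4/(3*(-2 + E)))
(4*S(5, 3))*O(-4, -1) = (4*(5 + 3))*(-4/(-6 + 3*(-4))) = (4*8)*(-4/(-6 - 12)) = 32*(-4/(-18)) = 32*(-4*(-1/18)) = 32*(2/9) = 64/9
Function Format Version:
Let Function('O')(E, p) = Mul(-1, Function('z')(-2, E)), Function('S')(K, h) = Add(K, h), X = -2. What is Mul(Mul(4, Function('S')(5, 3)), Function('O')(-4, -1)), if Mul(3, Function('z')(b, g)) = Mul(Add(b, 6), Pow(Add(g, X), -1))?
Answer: Rational(64, 9) ≈ 7.1111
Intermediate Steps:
Function('z')(b, g) = Mul(Rational(1, 3), Pow(Add(-2, g), -1), Add(6, b)) (Function('z')(b, g) = Mul(Rational(1, 3), Mul(Add(b, 6), Pow(Add(g, -2), -1))) = Mul(Rational(1, 3), Mul(Add(6, b), Pow(Add(-2, g), -1))) = Mul(Rational(1, 3), Mul(Pow(Add(-2, g), -1), Add(6, b))) = Mul(Rational(1, 3), Pow(Add(-2, g), -1), Add(6, b)))
Function('O')(E, p) = Mul(Rational(-4, 3), Pow(Add(-2, E), -1)) (Function('O')(E, p) = Mul(-1, Mul(Rational(1, 3), Pow(Add(-2, E), -1), Add(6, -2))) = Mul(-1, Mul(Rational(1, 3), Pow(Add(-2, E), -1), 4)) = Mul(-1, Mul(Rational(4, 3), Pow(Add(-2, E), -1))) = Mul(Rational(-4, 3), Pow(Add(-2, E), -1)))
Mul(Mul(4, Function('S')(5, 3)), Function('O')(-4, -1)) = Mul(Mul(4, Add(5, 3)), Mul(-4, Pow(Add(-6, Mul(3, -4)), -1))) = Mul(Mul(4, 8), Mul(-4, Pow(Add(-6, -12), -1))) = Mul(32, Mul(-4, Pow(-18, -1))) = Mul(32, Mul(-4, Rational(-1, 18))) = Mul(32, Rational(2, 9)) = Rational(64, 9)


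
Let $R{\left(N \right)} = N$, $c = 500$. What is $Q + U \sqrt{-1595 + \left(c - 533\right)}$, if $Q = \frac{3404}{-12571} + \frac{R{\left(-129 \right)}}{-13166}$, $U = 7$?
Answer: $- \frac{43195405}{165509786} + 14 i \sqrt{407} \approx -0.26098 + 282.44 i$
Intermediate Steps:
$Q = - \frac{43195405}{165509786}$ ($Q = \frac{3404}{-12571} - \frac{129}{-13166} = 3404 \left(- \frac{1}{12571}\right) - - \frac{129}{13166} = - \frac{3404}{12571} + \frac{129}{13166} = - \frac{43195405}{165509786} \approx -0.26098$)
$Q + U \sqrt{-1595 + \left(c - 533\right)} = - \frac{43195405}{165509786} + 7 \sqrt{-1595 + \left(500 - 533\right)} = - \frac{43195405}{165509786} + 7 \sqrt{-1595 - 33} = - \frac{43195405}{165509786} + 7 \sqrt{-1628} = - \frac{43195405}{165509786} + 7 \cdot 2 i \sqrt{407} = - \frac{43195405}{165509786} + 14 i \sqrt{407}$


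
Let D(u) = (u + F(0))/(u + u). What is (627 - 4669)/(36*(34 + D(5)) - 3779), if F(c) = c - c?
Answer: 94/59 ≈ 1.5932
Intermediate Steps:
F(c) = 0
D(u) = 1/2 (D(u) = (u + 0)/(u + u) = u/((2*u)) = u*(1/(2*u)) = 1/2)
(627 - 4669)/(36*(34 + D(5)) - 3779) = (627 - 4669)/(36*(34 + 1/2) - 3779) = -4042/(36*(69/2) - 3779) = -4042/(1242 - 3779) = -4042/(-2537) = -4042*(-1/2537) = 94/59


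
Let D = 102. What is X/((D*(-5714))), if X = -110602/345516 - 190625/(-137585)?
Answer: -5064681133/2770637189053608 ≈ -1.8280e-6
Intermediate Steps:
X = 5064681133/4753781886 (X = -110602*1/345516 - 190625*(-1/137585) = -55301/172758 + 38125/27517 = 5064681133/4753781886 ≈ 1.0654)
X/((D*(-5714))) = 5064681133/(4753781886*((102*(-5714)))) = (5064681133/4753781886)/(-582828) = (5064681133/4753781886)*(-1/582828) = -5064681133/2770637189053608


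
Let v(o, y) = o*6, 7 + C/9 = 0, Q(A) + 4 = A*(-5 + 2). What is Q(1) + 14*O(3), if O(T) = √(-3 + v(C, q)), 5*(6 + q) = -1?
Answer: -7 + 14*I*√381 ≈ -7.0 + 273.27*I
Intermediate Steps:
q = -31/5 (q = -6 + (⅕)*(-1) = -6 - ⅕ = -31/5 ≈ -6.2000)
Q(A) = -4 - 3*A (Q(A) = -4 + A*(-5 + 2) = -4 + A*(-3) = -4 - 3*A)
C = -63 (C = -63 + 9*0 = -63 + 0 = -63)
v(o, y) = 6*o
O(T) = I*√381 (O(T) = √(-3 + 6*(-63)) = √(-3 - 378) = √(-381) = I*√381)
Q(1) + 14*O(3) = (-4 - 3*1) + 14*(I*√381) = (-4 - 3) + 14*I*√381 = -7 + 14*I*√381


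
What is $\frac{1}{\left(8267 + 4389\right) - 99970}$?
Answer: $- \frac{1}{87314} \approx -1.1453 \cdot 10^{-5}$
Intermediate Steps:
$\frac{1}{\left(8267 + 4389\right) - 99970} = \frac{1}{12656 - 99970} = \frac{1}{-87314} = - \frac{1}{87314}$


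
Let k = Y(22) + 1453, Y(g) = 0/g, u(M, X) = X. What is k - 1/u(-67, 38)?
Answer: 55213/38 ≈ 1453.0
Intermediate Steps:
Y(g) = 0
k = 1453 (k = 0 + 1453 = 1453)
k - 1/u(-67, 38) = 1453 - 1/38 = 55213/38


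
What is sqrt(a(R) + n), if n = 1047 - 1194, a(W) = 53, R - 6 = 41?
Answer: I*sqrt(94) ≈ 9.6954*I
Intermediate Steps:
R = 47 (R = 6 + 41 = 47)
n = -147
sqrt(a(R) + n) = sqrt(53 - 147) = sqrt(-94) = I*sqrt(94)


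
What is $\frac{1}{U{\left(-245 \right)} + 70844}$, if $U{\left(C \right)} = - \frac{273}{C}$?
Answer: $\frac{35}{2479579} \approx 1.4115 \cdot 10^{-5}$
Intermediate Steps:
$\frac{1}{U{\left(-245 \right)} + 70844} = \frac{1}{- \frac{273}{-245} + 70844} = \frac{1}{\left(-273\right) \left(- \frac{1}{245}\right) + 70844} = \frac{1}{\frac{39}{35} + 70844} = \frac{1}{\frac{2479579}{35}} = \frac{35}{2479579}$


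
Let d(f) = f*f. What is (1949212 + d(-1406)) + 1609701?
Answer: 5535749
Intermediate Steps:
d(f) = f**2
(1949212 + d(-1406)) + 1609701 = (1949212 + (-1406)**2) + 1609701 = (1949212 + 1976836) + 1609701 = 3926048 + 1609701 = 5535749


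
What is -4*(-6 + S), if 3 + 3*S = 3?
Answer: 24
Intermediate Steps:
S = 0 (S = -1 + (⅓)*3 = -1 + 1 = 0)
-4*(-6 + S) = -4*(-6 + 0) = -4*(-6) = 24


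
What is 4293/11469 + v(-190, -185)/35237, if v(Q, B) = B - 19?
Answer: 49644255/134711051 ≈ 0.36852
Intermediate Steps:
v(Q, B) = -19 + B
4293/11469 + v(-190, -185)/35237 = 4293/11469 + (-19 - 185)/35237 = 4293*(1/11469) - 204*1/35237 = 1431/3823 - 204/35237 = 49644255/134711051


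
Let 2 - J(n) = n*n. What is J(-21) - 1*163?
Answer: -602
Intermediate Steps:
J(n) = 2 - n² (J(n) = 2 - n*n = 2 - n²)
J(-21) - 1*163 = (2 - 1*(-21)²) - 1*163 = (2 - 1*441) - 163 = (2 - 441) - 163 = -439 - 163 = -602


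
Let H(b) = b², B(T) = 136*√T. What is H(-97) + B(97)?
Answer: 9409 + 136*√97 ≈ 10748.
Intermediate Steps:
H(-97) + B(97) = (-97)² + 136*√97 = 9409 + 136*√97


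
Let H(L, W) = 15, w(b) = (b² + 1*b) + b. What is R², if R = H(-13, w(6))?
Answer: 225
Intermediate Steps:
w(b) = b² + 2*b (w(b) = (b² + b) + b = (b + b²) + b = b² + 2*b)
R = 15
R² = 15² = 225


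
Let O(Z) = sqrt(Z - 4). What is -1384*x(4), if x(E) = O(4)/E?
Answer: 0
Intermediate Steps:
O(Z) = sqrt(-4 + Z)
x(E) = 0 (x(E) = sqrt(-4 + 4)/E = sqrt(0)/E = 0/E = 0)
-1384*x(4) = -1384*0 = 0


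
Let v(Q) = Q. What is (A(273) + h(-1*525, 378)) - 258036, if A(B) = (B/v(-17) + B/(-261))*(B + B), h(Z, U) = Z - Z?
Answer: -131815984/493 ≈ -2.6738e+5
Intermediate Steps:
h(Z, U) = 0
A(B) = -556*B²/4437 (A(B) = (B/(-17) + B/(-261))*(B + B) = (B*(-1/17) + B*(-1/261))*(2*B) = (-B/17 - B/261)*(2*B) = (-278*B/4437)*(2*B) = -556*B²/4437)
(A(273) + h(-1*525, 378)) - 258036 = (-556/4437*273² + 0) - 258036 = (-556/4437*74529 + 0) - 258036 = (-4604236/493 + 0) - 258036 = -4604236/493 - 258036 = -131815984/493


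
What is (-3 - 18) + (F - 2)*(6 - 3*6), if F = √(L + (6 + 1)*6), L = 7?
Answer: -81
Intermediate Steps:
F = 7 (F = √(7 + (6 + 1)*6) = √(7 + 7*6) = √(7 + 42) = √49 = 7)
(-3 - 18) + (F - 2)*(6 - 3*6) = (-3 - 18) + (7 - 2)*(6 - 3*6) = -21 + 5*(6 - 18) = -21 + 5*(-12) = -21 - 60 = -81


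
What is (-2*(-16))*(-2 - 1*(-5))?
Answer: 96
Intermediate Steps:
(-2*(-16))*(-2 - 1*(-5)) = 32*(-2 + 5) = 32*3 = 96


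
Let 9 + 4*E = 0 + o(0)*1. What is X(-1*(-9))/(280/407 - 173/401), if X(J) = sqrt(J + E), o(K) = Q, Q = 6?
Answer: 163207*sqrt(33)/83738 ≈ 11.196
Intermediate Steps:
o(K) = 6
E = -3/4 (E = -9/4 + (0 + 6*1)/4 = -9/4 + (0 + 6)/4 = -9/4 + (1/4)*6 = -9/4 + 3/2 = -3/4 ≈ -0.75000)
X(J) = sqrt(-3/4 + J) (X(J) = sqrt(J - 3/4) = sqrt(-3/4 + J))
X(-1*(-9))/(280/407 - 173/401) = (sqrt(-3 + 4*(-1*(-9)))/2)/(280/407 - 173/401) = (sqrt(-3 + 4*9)/2)/(280*(1/407) - 173*1/401) = (sqrt(-3 + 36)/2)/(280/407 - 173/401) = (sqrt(33)/2)/(41869/163207) = (sqrt(33)/2)*(163207/41869) = 163207*sqrt(33)/83738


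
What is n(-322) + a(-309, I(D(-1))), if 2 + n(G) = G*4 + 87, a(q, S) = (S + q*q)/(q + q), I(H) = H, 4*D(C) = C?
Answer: -3355739/2472 ≈ -1357.5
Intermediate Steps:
D(C) = C/4
a(q, S) = (S + q²)/(2*q) (a(q, S) = (S + q²)/((2*q)) = (S + q²)*(1/(2*q)) = (S + q²)/(2*q))
n(G) = 85 + 4*G (n(G) = -2 + (G*4 + 87) = -2 + (4*G + 87) = -2 + (87 + 4*G) = 85 + 4*G)
n(-322) + a(-309, I(D(-1))) = (85 + 4*(-322)) + (½)*((¼)*(-1) + (-309)²)/(-309) = (85 - 1288) + (½)*(-1/309)*(-¼ + 95481) = -1203 + (½)*(-1/309)*(381923/4) = -1203 - 381923/2472 = -3355739/2472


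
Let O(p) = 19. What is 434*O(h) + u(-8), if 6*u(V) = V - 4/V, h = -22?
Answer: 32979/4 ≈ 8244.8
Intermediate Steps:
u(V) = -2/(3*V) + V/6 (u(V) = (V - 4/V)/6 = -2/(3*V) + V/6)
434*O(h) + u(-8) = 434*19 + (⅙)*(-4 + (-8)²)/(-8) = 8246 + (⅙)*(-⅛)*(-4 + 64) = 8246 + (⅙)*(-⅛)*60 = 8246 - 5/4 = 32979/4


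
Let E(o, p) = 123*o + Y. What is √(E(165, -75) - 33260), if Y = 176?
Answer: 21*I*√29 ≈ 113.09*I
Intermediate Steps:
E(o, p) = 176 + 123*o (E(o, p) = 123*o + 176 = 176 + 123*o)
√(E(165, -75) - 33260) = √((176 + 123*165) - 33260) = √((176 + 20295) - 33260) = √(20471 - 33260) = √(-12789) = 21*I*√29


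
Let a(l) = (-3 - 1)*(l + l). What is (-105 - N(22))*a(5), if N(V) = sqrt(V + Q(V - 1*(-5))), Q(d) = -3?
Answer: 4200 + 40*sqrt(19) ≈ 4374.4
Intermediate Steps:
a(l) = -8*l
N(V) = sqrt(-3 + V) (N(V) = sqrt(V - 3) = sqrt(-3 + V))
(-105 - N(22))*a(5) = (-105 - sqrt(-3 + 22))*(-8*5) = (-105 - sqrt(19))*(-40) = 4200 + 40*sqrt(19)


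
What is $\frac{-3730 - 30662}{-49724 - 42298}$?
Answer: $\frac{5732}{15337} \approx 0.37374$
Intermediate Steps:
$\frac{-3730 - 30662}{-49724 - 42298} = - \frac{34392}{-92022} = \left(-34392\right) \left(- \frac{1}{92022}\right) = \frac{5732}{15337}$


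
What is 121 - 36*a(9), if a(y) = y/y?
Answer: 85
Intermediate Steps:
a(y) = 1
121 - 36*a(9) = 121 - 36*1 = 121 - 36 = 85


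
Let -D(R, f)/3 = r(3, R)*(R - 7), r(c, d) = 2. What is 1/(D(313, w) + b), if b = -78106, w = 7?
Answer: -1/79942 ≈ -1.2509e-5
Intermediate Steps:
D(R, f) = 42 - 6*R (D(R, f) = -6*(R - 7) = -6*(-7 + R) = -3*(-14 + 2*R) = 42 - 6*R)
1/(D(313, w) + b) = 1/((42 - 6*313) - 78106) = 1/((42 - 1878) - 78106) = 1/(-1836 - 78106) = 1/(-79942) = -1/79942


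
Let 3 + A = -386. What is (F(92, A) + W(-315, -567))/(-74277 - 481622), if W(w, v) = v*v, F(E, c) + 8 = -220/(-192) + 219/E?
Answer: -354918917/613712496 ≈ -0.57831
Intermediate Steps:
A = -389 (A = -3 - 386 = -389)
F(E, c) = -329/48 + 219/E (F(E, c) = -8 + (-220/(-192) + 219/E) = -8 + (-220*(-1/192) + 219/E) = -8 + (55/48 + 219/E) = -329/48 + 219/E)
W(w, v) = v²
(F(92, A) + W(-315, -567))/(-74277 - 481622) = ((-329/48 + 219/92) + (-567)²)/(-74277 - 481622) = ((-329/48 + 219*(1/92)) + 321489)/(-555899) = ((-329/48 + 219/92) + 321489)*(-1/555899) = (-4939/1104 + 321489)*(-1/555899) = (354918917/1104)*(-1/555899) = -354918917/613712496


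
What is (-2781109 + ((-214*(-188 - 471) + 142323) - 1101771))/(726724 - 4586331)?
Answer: 3599531/3859607 ≈ 0.93262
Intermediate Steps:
(-2781109 + ((-214*(-188 - 471) + 142323) - 1101771))/(726724 - 4586331) = (-2781109 + ((-214*(-659) + 142323) - 1101771))/(-3859607) = (-2781109 + ((141026 + 142323) - 1101771))*(-1/3859607) = (-2781109 + (283349 - 1101771))*(-1/3859607) = (-2781109 - 818422)*(-1/3859607) = -3599531*(-1/3859607) = 3599531/3859607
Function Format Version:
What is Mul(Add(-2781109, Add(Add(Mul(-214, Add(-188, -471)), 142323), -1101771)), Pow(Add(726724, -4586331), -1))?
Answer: Rational(3599531, 3859607) ≈ 0.93262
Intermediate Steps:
Mul(Add(-2781109, Add(Add(Mul(-214, Add(-188, -471)), 142323), -1101771)), Pow(Add(726724, -4586331), -1)) = Mul(Add(-2781109, Add(Add(Mul(-214, -659), 142323), -1101771)), Pow(-3859607, -1)) = Mul(Add(-2781109, Add(Add(141026, 142323), -1101771)), Rational(-1, 3859607)) = Mul(Add(-2781109, Add(283349, -1101771)), Rational(-1, 3859607)) = Mul(Add(-2781109, -818422), Rational(-1, 3859607)) = Mul(-3599531, Rational(-1, 3859607)) = Rational(3599531, 3859607)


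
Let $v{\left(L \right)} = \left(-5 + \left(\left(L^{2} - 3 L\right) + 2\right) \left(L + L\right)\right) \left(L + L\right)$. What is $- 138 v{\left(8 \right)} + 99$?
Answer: $-1472637$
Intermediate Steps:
$v{\left(L \right)} = 2 L \left(-5 + 2 L \left(2 + L^{2} - 3 L\right)\right)$ ($v{\left(L \right)} = \left(-5 + \left(2 + L^{2} - 3 L\right) 2 L\right) 2 L = \left(-5 + 2 L \left(2 + L^{2} - 3 L\right)\right) 2 L = 2 L \left(-5 + 2 L \left(2 + L^{2} - 3 L\right)\right)$)
$- 138 v{\left(8 \right)} + 99 = - 138 \cdot 2 \cdot 8 \left(-5 - 6 \cdot 8^{2} + 2 \cdot 8^{3} + 4 \cdot 8\right) + 99 = - 138 \cdot 2 \cdot 8 \left(-5 - 384 + 2 \cdot 512 + 32\right) + 99 = - 138 \cdot 2 \cdot 8 \left(-5 - 384 + 1024 + 32\right) + 99 = - 138 \cdot 2 \cdot 8 \cdot 667 + 99 = \left(-138\right) 10672 + 99 = -1472736 + 99 = -1472637$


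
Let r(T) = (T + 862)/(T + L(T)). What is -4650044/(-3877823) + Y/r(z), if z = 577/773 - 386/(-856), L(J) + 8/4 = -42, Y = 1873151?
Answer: -102860542506318548931/1107442935583879 ≈ -92881.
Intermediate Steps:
L(J) = -44 (L(J) = -2 - 42 = -44)
z = 396145/330844 (z = 577*(1/773) - 386*(-1/856) = 577/773 + 193/428 = 396145/330844 ≈ 1.1974)
r(T) = (862 + T)/(-44 + T) (r(T) = (T + 862)/(T - 44) = (862 + T)/(-44 + T))
-4650044/(-3877823) + Y/r(z) = -4650044/(-3877823) + 1873151/(((862 + 396145/330844)/(-44 + 396145/330844))) = -4650044*(-1/3877823) + 1873151/(((285583673/330844)/(-14160991/330844))) = 4650044/3877823 + 1873151/((-330844/14160991*285583673/330844)) = 4650044/3877823 + 1873151/(-285583673/14160991) = 4650044/3877823 + 1873151*(-14160991/285583673) = 4650044/3877823 - 26525674452641/285583673 = -102860542506318548931/1107442935583879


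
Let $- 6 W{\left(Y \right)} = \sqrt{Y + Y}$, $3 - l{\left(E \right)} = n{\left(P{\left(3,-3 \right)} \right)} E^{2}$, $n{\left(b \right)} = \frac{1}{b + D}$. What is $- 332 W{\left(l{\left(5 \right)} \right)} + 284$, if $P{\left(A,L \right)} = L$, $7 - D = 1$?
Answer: $284 + \frac{664 i \sqrt{6}}{9} \approx 284.0 + 180.72 i$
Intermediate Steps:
$D = 6$ ($D = 7 - 1 = 6$)
$n{\left(b \right)} = \frac{1}{6 + b}$ ($n{\left(b \right)} = \frac{1}{b + 6} = \frac{1}{6 + b}$)
$l{\left(E \right)} = 3 - \frac{E^{2}}{3}$ ($l{\left(E \right)} = 3 - \frac{E^{2}}{6 - 3} = 3 - \frac{E^{2}}{3}$)
$W{\left(Y \right)} = - \frac{\sqrt{2} \sqrt{Y}}{6}$ ($W{\left(Y \right)} = - \frac{\sqrt{Y + Y}}{6} = - \frac{\sqrt{2 Y}}{6} = - \frac{\sqrt{2} \sqrt{Y}}{6}$)
$- 332 W{\left(l{\left(5 \right)} \right)} + 284 = - 332 \left(- \frac{\sqrt{2} \sqrt{3 - \frac{5^{2}}{3}}}{6}\right) + 284 = - 332 \left(- \frac{\sqrt{2} \sqrt{3 - \frac{25}{3}}}{6}\right) + 284 = - 332 \left(- \frac{\sqrt{2} \sqrt{- \frac{16}{3}}}{6}\right) + 284 = - 332 \left(- \frac{\sqrt{2} \frac{4 i \sqrt{3}}{3}}{6}\right) + 284 = - 332 \left(- \frac{2 i \sqrt{6}}{9}\right) + 284 = \frac{664 i \sqrt{6}}{9} + 284 = 284 + \frac{664 i \sqrt{6}}{9}$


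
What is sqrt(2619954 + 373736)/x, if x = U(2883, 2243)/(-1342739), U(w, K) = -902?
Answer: 1342739*sqrt(2993690)/902 ≈ 2.5757e+6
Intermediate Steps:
x = 902/1342739 (x = -902/(-1342739) = -902*(-1/1342739) = 902/1342739 ≈ 0.00067176)
sqrt(2619954 + 373736)/x = sqrt(2619954 + 373736)/(902/1342739) = sqrt(2993690)*(1342739/902) = 1342739*sqrt(2993690)/902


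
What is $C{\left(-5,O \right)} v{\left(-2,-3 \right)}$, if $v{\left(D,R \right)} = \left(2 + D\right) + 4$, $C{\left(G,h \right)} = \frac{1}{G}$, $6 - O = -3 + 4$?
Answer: $- \frac{4}{5} \approx -0.8$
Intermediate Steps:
$O = 5$ ($O = 6 - \left(-3 + 4\right) = 6 - 1 = 5$)
$v{\left(D,R \right)} = 6 + D$
$C{\left(-5,O \right)} v{\left(-2,-3 \right)} = \frac{6 - 2}{-5} = \left(- \frac{1}{5}\right) 4 = - \frac{4}{5}$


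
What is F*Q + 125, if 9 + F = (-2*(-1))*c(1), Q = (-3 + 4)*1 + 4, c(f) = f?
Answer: 90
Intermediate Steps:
Q = 5 (Q = 1*1 + 4 = 1 + 4 = 5)
F = -7 (F = -9 - 2*(-1)*1 = -9 + 2*1 = -9 + 2 = -7)
F*Q + 125 = -7*5 + 125 = -35 + 125 = 90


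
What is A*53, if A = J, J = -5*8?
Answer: -2120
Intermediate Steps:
J = -40 (J = -5*8 = -40)
A = -40
A*53 = -40*53 = -2120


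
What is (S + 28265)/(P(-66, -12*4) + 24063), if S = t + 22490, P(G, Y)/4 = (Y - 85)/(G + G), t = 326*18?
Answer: 1868559/794212 ≈ 2.3527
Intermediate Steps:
t = 5868
P(G, Y) = 2*(-85 + Y)/G (P(G, Y) = 4*((Y - 85)/(G + G)) = 4*((-85 + Y)/((2*G))) = 4*((-85 + Y)*(1/(2*G))) = 4*((-85 + Y)/(2*G)) = 2*(-85 + Y)/G)
S = 28358 (S = 5868 + 22490 = 28358)
(S + 28265)/(P(-66, -12*4) + 24063) = (28358 + 28265)/(2*(-85 - 12*4)/(-66) + 24063) = 56623/(2*(-1/66)*(-85 - 48) + 24063) = 56623/(2*(-1/66)*(-133) + 24063) = 56623/(133/33 + 24063) = 56623/(794212/33) = 56623*(33/794212) = 1868559/794212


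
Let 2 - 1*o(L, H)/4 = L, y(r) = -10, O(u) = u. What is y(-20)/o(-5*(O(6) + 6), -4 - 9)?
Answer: -5/124 ≈ -0.040323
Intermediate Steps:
o(L, H) = 8 - 4*L
y(-20)/o(-5*(O(6) + 6), -4 - 9) = -10/(8 - (-20)*(6 + 6)) = -10/(8 - (-20)*12) = -10/(8 - 4*(-60)) = -10/(8 + 240) = -10/248 = -10*1/248 = -5/124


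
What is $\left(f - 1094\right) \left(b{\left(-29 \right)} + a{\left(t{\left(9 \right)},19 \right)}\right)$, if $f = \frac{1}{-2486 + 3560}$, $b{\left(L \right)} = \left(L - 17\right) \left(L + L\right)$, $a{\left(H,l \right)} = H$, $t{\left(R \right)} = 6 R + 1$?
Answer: $- \frac{3199402465}{1074} \approx -2.979 \cdot 10^{6}$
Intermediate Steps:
$t{\left(R \right)} = 1 + 6 R$
$b{\left(L \right)} = 2 L \left(-17 + L\right)$ ($b{\left(L \right)} = \left(-17 + L\right) 2 L = 2 L \left(-17 + L\right)$)
$f = \frac{1}{1074} \approx 0.0009311$
$\left(f - 1094\right) \left(b{\left(-29 \right)} + a{\left(t{\left(9 \right)},19 \right)}\right) = \left(\frac{1}{1074} - 1094\right) \left(2 \left(-29\right) \left(-17 - 29\right) + \left(1 + 6 \cdot 9\right)\right) = - \frac{1174955 \left(2 \left(-29\right) \left(-46\right) + \left(1 + 54\right)\right)}{1074} = - \frac{1174955 \left(2668 + 55\right)}{1074} = \left(- \frac{1174955}{1074}\right) 2723 = - \frac{3199402465}{1074}$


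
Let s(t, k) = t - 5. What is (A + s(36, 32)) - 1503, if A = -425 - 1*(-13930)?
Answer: 12033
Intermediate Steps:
s(t, k) = -5 + t
A = 13505 (A = -425 + 13930 = 13505)
(A + s(36, 32)) - 1503 = (13505 + (-5 + 36)) - 1503 = (13505 + 31) - 1503 = 13536 - 1503 = 12033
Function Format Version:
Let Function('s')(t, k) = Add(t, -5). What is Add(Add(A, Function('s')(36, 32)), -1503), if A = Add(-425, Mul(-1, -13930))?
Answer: 12033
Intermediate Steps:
Function('s')(t, k) = Add(-5, t)
A = 13505 (A = Add(-425, 13930) = 13505)
Add(Add(A, Function('s')(36, 32)), -1503) = Add(Add(13505, Add(-5, 36)), -1503) = Add(Add(13505, 31), -1503) = Add(13536, -1503) = 12033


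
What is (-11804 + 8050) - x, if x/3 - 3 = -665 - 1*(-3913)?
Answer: -13507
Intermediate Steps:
x = 9753 (x = 9 + 3*(-665 - 1*(-3913)) = 9 + 3*(-665 + 3913) = 9 + 3*3248 = 9 + 9744 = 9753)
(-11804 + 8050) - x = (-11804 + 8050) - 1*9753 = -3754 - 9753 = -13507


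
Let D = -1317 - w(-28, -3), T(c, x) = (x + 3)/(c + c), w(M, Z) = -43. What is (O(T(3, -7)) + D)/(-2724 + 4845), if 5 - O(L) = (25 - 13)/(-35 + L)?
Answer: -45249/75649 ≈ -0.59814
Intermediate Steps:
T(c, x) = (3 + x)/(2*c) (T(c, x) = (3 + x)/((2*c)) = (3 + x)*(1/(2*c)) = (3 + x)/(2*c))
O(L) = 5 - 12/(-35 + L) (O(L) = 5 - (25 - 13)/(-35 + L) = 5 - 12/(-35 + L))
D = -1274 (D = -1317 - 1*(-43) = -1317 + 43 = -1274)
(O(T(3, -7)) + D)/(-2724 + 4845) = ((-187 + 5*((½)*(3 - 7)/3))/(-35 + (½)*(3 - 7)/3) - 1274)/(-2724 + 4845) = ((-187 + 5*((½)*(⅓)*(-4)))/(-35 + (½)*(⅓)*(-4)) - 1274)/2121 = ((-187 + 5*(-⅔))/(-35 - ⅔) - 1274)*(1/2121) = ((-187 - 10/3)/(-107/3) - 1274)*(1/2121) = (-3/107*(-571/3) - 1274)*(1/2121) = (571/107 - 1274)*(1/2121) = -135747/107*1/2121 = -45249/75649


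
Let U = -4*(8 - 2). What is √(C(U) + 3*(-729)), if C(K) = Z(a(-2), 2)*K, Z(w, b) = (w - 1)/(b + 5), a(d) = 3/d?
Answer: I*√106743/7 ≈ 46.674*I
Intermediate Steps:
U = -24 (U = -4*6 = -24)
Z(w, b) = (-1 + w)/(5 + b)
C(K) = -5*K/14 (C(K) = ((-1 + 3/(-2))/(5 + 2))*K = ((-1 + 3*(-½))/7)*K = ((-1 - 3/2)/7)*K = ((⅐)*(-5/2))*K = -5*K/14)
√(C(U) + 3*(-729)) = √(-5/14*(-24) + 3*(-729)) = √(60/7 - 2187) = √(-15249/7) = I*√106743/7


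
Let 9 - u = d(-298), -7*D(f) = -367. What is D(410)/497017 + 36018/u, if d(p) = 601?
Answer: -62655345439/1029819224 ≈ -60.841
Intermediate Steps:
D(f) = 367/7 (D(f) = -⅐*(-367) = 367/7)
u = -592 (u = 9 - 1*601 = 9 - 601 = -592)
D(410)/497017 + 36018/u = (367/7)/497017 + 36018/(-592) = (367/7)*(1/497017) + 36018*(-1/592) = 367/3479119 - 18009/296 = -62655345439/1029819224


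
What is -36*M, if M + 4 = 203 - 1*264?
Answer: 2340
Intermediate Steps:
M = -65 (M = -4 + (203 - 1*264) = -4 + (203 - 264) = -4 - 61 = -65)
-36*M = -36*(-65) = 2340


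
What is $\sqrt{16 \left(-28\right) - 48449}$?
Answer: $3 i \sqrt{5433} \approx 221.13 i$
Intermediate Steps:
$\sqrt{16 \left(-28\right) - 48449} = \sqrt{-448 - 48449} = \sqrt{-48897} = 3 i \sqrt{5433}$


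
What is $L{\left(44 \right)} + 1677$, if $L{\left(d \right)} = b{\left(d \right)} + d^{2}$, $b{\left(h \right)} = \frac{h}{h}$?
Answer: $3614$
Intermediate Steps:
$b{\left(h \right)} = 1$
$L{\left(d \right)} = 1 + d^{2}$
$L{\left(44 \right)} + 1677 = \left(1 + 44^{2}\right) + 1677 = \left(1 + 1936\right) + 1677 = 1937 + 1677 = 3614$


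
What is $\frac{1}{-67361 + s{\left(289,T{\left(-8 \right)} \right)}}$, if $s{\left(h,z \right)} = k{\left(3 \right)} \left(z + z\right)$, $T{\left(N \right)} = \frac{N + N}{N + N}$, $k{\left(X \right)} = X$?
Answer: $- \frac{1}{67355} \approx -1.4847 \cdot 10^{-5}$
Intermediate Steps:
$T{\left(N \right)} = 1$ ($T{\left(N \right)} = \frac{2 N}{2 N} = 2 N \frac{1}{2 N} = 1$)
$s{\left(h,z \right)} = 6 z$ ($s{\left(h,z \right)} = 3 \left(z + z\right) = 3 \cdot 2 z = 6 z$)
$\frac{1}{-67361 + s{\left(289,T{\left(-8 \right)} \right)}} = \frac{1}{-67361 + 6 \cdot 1} = \frac{1}{-67361 + 6} = \frac{1}{-67355} = - \frac{1}{67355}$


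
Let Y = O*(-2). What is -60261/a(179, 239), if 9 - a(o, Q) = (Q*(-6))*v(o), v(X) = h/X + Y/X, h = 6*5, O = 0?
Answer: -3595573/14877 ≈ -241.69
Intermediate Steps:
Y = 0 (Y = 0*(-2) = 0)
h = 30
v(X) = 30/X (v(X) = 30/X + 0/X = 30/X + 0 = 30/X)
a(o, Q) = 9 + 180*Q/o (a(o, Q) = 9 - Q*(-6)*30/o = 9 - (-6*Q)*30/o = 9 - (-180)*Q/o = 9 + 180*Q/o)
-60261/a(179, 239) = -60261/(9 + 180*239/179) = -60261/(9 + 180*239*(1/179)) = -60261/(9 + 43020/179) = -60261/44631/179 = -60261*179/44631 = -3595573/14877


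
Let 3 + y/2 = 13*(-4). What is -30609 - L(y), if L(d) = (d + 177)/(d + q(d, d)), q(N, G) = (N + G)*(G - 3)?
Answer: -757572817/24750 ≈ -30609.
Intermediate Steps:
q(N, G) = (-3 + G)*(G + N) (q(N, G) = (G + N)*(-3 + G) = (-3 + G)*(G + N))
y = -110 (y = -6 + 2*(13*(-4)) = -6 + 2*(-52) = -6 - 104 = -110)
L(d) = (177 + d)/(-5*d + 2*d²) (L(d) = (d + 177)/(d + (d² - 3*d - 3*d + d*d)) = (177 + d)/(d + (d² - 3*d - 3*d + d²)) = (177 + d)/(d + (-6*d + 2*d²)) = (177 + d)/(-5*d + 2*d²))
-30609 - L(y) = -30609 - (177 - 110)/((-110)*(-5 + 2*(-110))) = -30609 - (-1)*67/(110*(-5 - 220)) = -30609 - (-1)*67/(110*(-225)) = -30609 - (-1)*(-1)*67/(110*225) = -30609 - 1*67/24750 = -30609 - 67/24750 = -757572817/24750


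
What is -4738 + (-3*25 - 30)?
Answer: -4843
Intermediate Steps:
-4738 + (-3*25 - 30) = -4738 + (-75 - 30) = -4738 - 105 = -4843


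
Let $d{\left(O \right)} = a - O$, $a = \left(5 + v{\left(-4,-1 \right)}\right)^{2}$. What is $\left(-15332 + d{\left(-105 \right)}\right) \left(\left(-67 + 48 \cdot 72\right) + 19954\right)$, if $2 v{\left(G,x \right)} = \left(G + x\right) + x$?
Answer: $-355350489$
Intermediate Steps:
$v{\left(G,x \right)} = x + \frac{G}{2}$ ($v{\left(G,x \right)} = \frac{\left(G + x\right) + x}{2} = \frac{G + 2 x}{2} = x + \frac{G}{2}$)
$a = 4$ ($a = \left(5 + \left(-1 + \frac{1}{2} \left(-4\right)\right)\right)^{2} = \left(5 - 3\right)^{2} = 2^{2} = 4$)
$d{\left(O \right)} = 4 - O$
$\left(-15332 + d{\left(-105 \right)}\right) \left(\left(-67 + 48 \cdot 72\right) + 19954\right) = \left(-15332 + \left(4 - -105\right)\right) \left(\left(-67 + 48 \cdot 72\right) + 19954\right) = \left(-15332 + \left(4 + 105\right)\right) \left(\left(-67 + 3456\right) + 19954\right) = \left(-15332 + 109\right) \left(3389 + 19954\right) = \left(-15223\right) 23343 = -355350489$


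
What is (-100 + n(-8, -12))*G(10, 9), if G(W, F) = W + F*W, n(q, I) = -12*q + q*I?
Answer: 9200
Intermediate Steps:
n(q, I) = -12*q + I*q
(-100 + n(-8, -12))*G(10, 9) = (-100 - 8*(-12 - 12))*(10*(1 + 9)) = (-100 - 8*(-24))*(10*10) = (-100 + 192)*100 = 92*100 = 9200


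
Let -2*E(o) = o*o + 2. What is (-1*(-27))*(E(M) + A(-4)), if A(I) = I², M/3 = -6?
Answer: -3969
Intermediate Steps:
M = -18 (M = 3*(-6) = -18)
E(o) = -1 - o²/2 (E(o) = -(o*o + 2)/2 = -(o² + 2)/2 = -(2 + o²)/2 = -1 - o²/2)
(-1*(-27))*(E(M) + A(-4)) = (-1*(-27))*((-1 - ½*(-18)²) + (-4)²) = 27*((-1 - ½*324) + 16) = 27*((-1 - 162) + 16) = 27*(-163 + 16) = 27*(-147) = -3969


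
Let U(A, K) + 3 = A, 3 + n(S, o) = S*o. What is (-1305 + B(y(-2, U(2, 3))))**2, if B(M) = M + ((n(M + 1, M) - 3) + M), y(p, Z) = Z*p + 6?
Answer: 1495729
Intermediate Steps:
n(S, o) = -3 + S*o
U(A, K) = -3 + A
y(p, Z) = 6 + Z*p
B(M) = -6 + 2*M + M*(1 + M) (B(M) = M + (((-3 + (M + 1)*M) - 3) + M) = M + (((-3 + (1 + M)*M) - 3) + M) = M + (((-3 + M*(1 + M)) - 3) + M) = M + ((-6 + M*(1 + M)) + M) = M + (-6 + M + M*(1 + M)) = -6 + 2*M + M*(1 + M))
(-1305 + B(y(-2, U(2, 3))))**2 = (-1305 + (-6 + (6 + (-3 + 2)*(-2))**2 + 3*(6 + (-3 + 2)*(-2))))**2 = (-1305 + (-6 + (6 - 1*(-2))**2 + 3*(6 - 1*(-2))))**2 = (-1305 + (-6 + (6 + 2)**2 + 3*(6 + 2)))**2 = (-1305 + (-6 + 8**2 + 3*8))**2 = (-1305 + (-6 + 64 + 24))**2 = (-1305 + 82)**2 = (-1223)**2 = 1495729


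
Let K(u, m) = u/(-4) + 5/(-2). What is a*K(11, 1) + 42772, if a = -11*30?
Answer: 89009/2 ≈ 44505.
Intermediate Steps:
a = -330
K(u, m) = -5/2 - u/4 (K(u, m) = u*(-1/4) + 5*(-1/2) = -u/4 - 5/2 = -5/2 - u/4)
a*K(11, 1) + 42772 = -330*(-5/2 - 1/4*11) + 42772 = -330*(-5/2 - 11/4) + 42772 = -330*(-21/4) + 42772 = 3465/2 + 42772 = 89009/2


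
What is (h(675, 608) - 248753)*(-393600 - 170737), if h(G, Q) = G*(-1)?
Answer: 140761449236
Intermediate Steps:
h(G, Q) = -G
(h(675, 608) - 248753)*(-393600 - 170737) = (-1*675 - 248753)*(-393600 - 170737) = (-675 - 248753)*(-564337) = -249428*(-564337) = 140761449236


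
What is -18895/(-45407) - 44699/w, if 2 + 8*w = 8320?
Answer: -8040005667/188847713 ≈ -42.574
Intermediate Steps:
w = 4159/4 (w = -¼ + (⅛)*8320 = -¼ + 1040 = 4159/4 ≈ 1039.8)
-18895/(-45407) - 44699/w = -18895/(-45407) - 44699/4159/4 = -18895*(-1/45407) - 44699*4/4159 = 18895/45407 - 178796/4159 = -8040005667/188847713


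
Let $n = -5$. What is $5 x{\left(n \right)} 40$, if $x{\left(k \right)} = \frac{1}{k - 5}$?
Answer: $-20$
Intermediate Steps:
$x{\left(k \right)} = \frac{1}{-5 + k}$
$5 x{\left(n \right)} 40 = \frac{5}{-5 - 5} \cdot 40 = \frac{5}{-10} \cdot 40 = 5 \left(- \frac{1}{10}\right) 40 = \left(- \frac{1}{2}\right) 40 = -20$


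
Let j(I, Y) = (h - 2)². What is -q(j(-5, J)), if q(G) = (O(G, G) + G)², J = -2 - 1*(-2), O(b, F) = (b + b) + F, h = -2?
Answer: -4096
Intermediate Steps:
O(b, F) = F + 2*b (O(b, F) = 2*b + F = F + 2*b)
J = 0 (J = -2 + 2 = 0)
j(I, Y) = 16 (j(I, Y) = (-2 - 2)² = (-4)² = 16)
q(G) = 16*G² (q(G) = ((G + 2*G) + G)² = (3*G + G)² = (4*G)² = 16*G²)
-q(j(-5, J)) = -16*16² = -16*256 = -1*4096 = -4096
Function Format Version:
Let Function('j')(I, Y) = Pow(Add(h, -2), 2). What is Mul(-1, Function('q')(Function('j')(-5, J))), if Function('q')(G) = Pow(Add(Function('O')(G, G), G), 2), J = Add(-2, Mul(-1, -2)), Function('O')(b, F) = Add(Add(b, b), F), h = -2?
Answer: -4096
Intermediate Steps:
Function('O')(b, F) = Add(F, Mul(2, b)) (Function('O')(b, F) = Add(Mul(2, b), F) = Add(F, Mul(2, b)))
J = 0 (J = Add(-2, 2) = 0)
Function('j')(I, Y) = 16 (Function('j')(I, Y) = Pow(Add(-2, -2), 2) = Pow(-4, 2) = 16)
Function('q')(G) = Mul(16, Pow(G, 2)) (Function('q')(G) = Pow(Add(Add(G, Mul(2, G)), G), 2) = Pow(Add(Mul(3, G), G), 2) = Pow(Mul(4, G), 2) = Mul(16, Pow(G, 2)))
Mul(-1, Function('q')(Function('j')(-5, J))) = Mul(-1, Mul(16, Pow(16, 2))) = Mul(-1, Mul(16, 256)) = Mul(-1, 4096) = -4096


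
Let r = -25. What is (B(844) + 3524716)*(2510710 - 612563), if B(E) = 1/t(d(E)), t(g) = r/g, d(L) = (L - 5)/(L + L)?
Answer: 282336106480289067/42200 ≈ 6.6904e+12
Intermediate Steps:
d(L) = (-5 + L)/(2*L) (d(L) = (-5 + L)/((2*L)) = (-5 + L)*(1/(2*L)) = (-5 + L)/(2*L))
t(g) = -25/g
B(E) = -(-5 + E)/(50*E) (B(E) = 1/(-25*2*E/(-5 + E)) = 1/(-50*E/(-5 + E)) = -(-5 + E)/(50*E))
(B(844) + 3524716)*(2510710 - 612563) = ((1/50)*(5 - 1*844)/844 + 3524716)*(2510710 - 612563) = ((1/50)*(1/844)*(5 - 844) + 3524716)*1898147 = ((1/50)*(1/844)*(-839) + 3524716)*1898147 = (-839/42200 + 3524716)*1898147 = (148743014361/42200)*1898147 = 282336106480289067/42200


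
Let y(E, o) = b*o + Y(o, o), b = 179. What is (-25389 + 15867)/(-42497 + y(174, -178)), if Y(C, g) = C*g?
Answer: 3174/14225 ≈ 0.22313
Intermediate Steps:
y(E, o) = o² + 179*o (y(E, o) = 179*o + o*o = 179*o + o² = o² + 179*o)
(-25389 + 15867)/(-42497 + y(174, -178)) = (-25389 + 15867)/(-42497 - 178*(179 - 178)) = -9522/(-42497 - 178*1) = -9522/(-42497 - 178) = -9522/(-42675) = -9522*(-1/42675) = 3174/14225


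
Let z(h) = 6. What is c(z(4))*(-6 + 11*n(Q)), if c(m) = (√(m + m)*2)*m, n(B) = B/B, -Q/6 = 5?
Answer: 120*√3 ≈ 207.85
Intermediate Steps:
Q = -30 (Q = -6*5 = -30)
n(B) = 1
c(m) = 2*√2*m^(3/2) (c(m) = (√(2*m)*2)*m = ((√2*√m)*2)*m = (2*√2*√m)*m = 2*√2*m^(3/2))
c(z(4))*(-6 + 11*n(Q)) = (2*√2*6^(3/2))*(-6 + 11*1) = (2*√2*(6*√6))*(-6 + 11) = (24*√3)*5 = 120*√3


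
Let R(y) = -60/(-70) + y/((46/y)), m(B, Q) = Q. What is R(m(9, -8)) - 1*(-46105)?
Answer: 7423267/161 ≈ 46107.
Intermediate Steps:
R(y) = 6/7 + y²/46 (R(y) = -60*(-1/70) + y*(y/46) = 6/7 + y²/46)
R(m(9, -8)) - 1*(-46105) = (6/7 + (1/46)*(-8)²) - 1*(-46105) = (6/7 + (1/46)*64) + 46105 = (6/7 + 32/23) + 46105 = 362/161 + 46105 = 7423267/161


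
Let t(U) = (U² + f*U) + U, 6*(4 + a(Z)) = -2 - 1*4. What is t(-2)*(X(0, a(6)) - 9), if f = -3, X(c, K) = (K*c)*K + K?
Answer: -112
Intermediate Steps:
a(Z) = -5 (a(Z) = -4 + (-2 - 1*4)/6 = -4 + (-2 - 4)/6 = -4 + (⅙)*(-6) = -4 - 1 = -5)
X(c, K) = K + c*K² (X(c, K) = c*K² + K = K + c*K²)
t(U) = U² - 2*U (t(U) = (U² - 3*U) + U = U² - 2*U)
t(-2)*(X(0, a(6)) - 9) = (-2*(-2 - 2))*(-5*(1 - 5*0) - 9) = (-2*(-4))*(-5*(1 + 0) - 9) = 8*(-5*1 - 9) = 8*(-5 - 9) = 8*(-14) = -112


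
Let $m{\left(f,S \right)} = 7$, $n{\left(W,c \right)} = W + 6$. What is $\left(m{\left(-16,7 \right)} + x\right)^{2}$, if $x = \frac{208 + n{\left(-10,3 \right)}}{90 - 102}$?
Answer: $100$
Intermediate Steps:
$n{\left(W,c \right)} = 6 + W$
$x = -17$ ($x = \frac{208 + \left(6 - 10\right)}{90 - 102} = \frac{208 - 4}{-12} = 204 \left(- \frac{1}{12}\right) = -17$)
$\left(m{\left(-16,7 \right)} + x\right)^{2} = \left(7 - 17\right)^{2} = \left(-10\right)^{2} = 100$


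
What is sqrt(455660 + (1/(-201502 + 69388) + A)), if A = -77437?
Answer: sqrt(6601545466661994)/132114 ≈ 615.00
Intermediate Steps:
sqrt(455660 + (1/(-201502 + 69388) + A)) = sqrt(455660 + (1/(-201502 + 69388) - 77437)) = sqrt(455660 + (1/(-132114) - 77437)) = sqrt(455660 + (-1/132114 - 77437)) = sqrt(455660 - 10230511819/132114) = sqrt(49968553421/132114) = sqrt(6601545466661994)/132114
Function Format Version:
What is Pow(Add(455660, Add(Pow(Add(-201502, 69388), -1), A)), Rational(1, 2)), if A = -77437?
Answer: Mul(Rational(1, 132114), Pow(6601545466661994, Rational(1, 2))) ≈ 615.00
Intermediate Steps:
Pow(Add(455660, Add(Pow(Add(-201502, 69388), -1), A)), Rational(1, 2)) = Pow(Add(455660, Add(Pow(Add(-201502, 69388), -1), -77437)), Rational(1, 2)) = Pow(Add(455660, Add(Pow(-132114, -1), -77437)), Rational(1, 2)) = Pow(Add(455660, Add(Rational(-1, 132114), -77437)), Rational(1, 2)) = Pow(Add(455660, Rational(-10230511819, 132114)), Rational(1, 2)) = Pow(Rational(49968553421, 132114), Rational(1, 2)) = Mul(Rational(1, 132114), Pow(6601545466661994, Rational(1, 2)))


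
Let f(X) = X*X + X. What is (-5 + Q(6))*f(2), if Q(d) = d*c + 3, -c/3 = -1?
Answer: 96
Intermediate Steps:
c = 3 (c = -3*(-1) = 3)
Q(d) = 3 + 3*d (Q(d) = d*3 + 3 = 3*d + 3 = 3 + 3*d)
f(X) = X + X² (f(X) = X² + X = X + X²)
(-5 + Q(6))*f(2) = (-5 + (3 + 3*6))*(2*(1 + 2)) = (-5 + (3 + 18))*(2*3) = (-5 + 21)*6 = 16*6 = 96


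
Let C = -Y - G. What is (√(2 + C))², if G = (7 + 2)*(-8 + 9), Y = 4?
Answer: -11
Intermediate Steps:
G = 9 (G = 9*1 = 9)
C = -13 (C = -1*4 - 1*9 = -4 - 9 = -13)
(√(2 + C))² = (√(2 - 13))² = (√(-11))² = (I*√11)² = -11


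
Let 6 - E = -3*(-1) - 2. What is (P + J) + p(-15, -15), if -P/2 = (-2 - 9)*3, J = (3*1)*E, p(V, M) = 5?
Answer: 86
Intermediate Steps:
E = 5 (E = 6 - (-3*(-1) - 2) = 6 - (3 - 2) = 6 - 1*1 = 6 - 1 = 5)
J = 15 (J = (3*1)*5 = 3*5 = 15)
P = 66 (P = -2*(-2 - 9)*3 = -(-22)*3 = -2*(-33) = 66)
(P + J) + p(-15, -15) = (66 + 15) + 5 = 81 + 5 = 86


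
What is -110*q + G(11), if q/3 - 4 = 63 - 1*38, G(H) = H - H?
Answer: -9570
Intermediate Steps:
G(H) = 0
q = 87 (q = 12 + 3*(63 - 1*38) = 12 + 3*(63 - 38) = 12 + 3*25 = 12 + 75 = 87)
-110*q + G(11) = -110*87 + 0 = -9570 + 0 = -9570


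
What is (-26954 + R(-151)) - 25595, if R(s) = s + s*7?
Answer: -53757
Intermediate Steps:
R(s) = 8*s (R(s) = s + 7*s = 8*s)
(-26954 + R(-151)) - 25595 = (-26954 + 8*(-151)) - 25595 = (-26954 - 1208) - 25595 = -28162 - 25595 = -53757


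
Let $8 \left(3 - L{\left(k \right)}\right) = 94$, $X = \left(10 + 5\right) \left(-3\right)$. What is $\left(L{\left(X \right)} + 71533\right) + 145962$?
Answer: $\frac{869945}{4} \approx 2.1749 \cdot 10^{5}$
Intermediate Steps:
$X = -45$ ($X = 15 \left(-3\right) = -45$)
$L{\left(k \right)} = - \frac{35}{4}$ ($L{\left(k \right)} = 3 - \frac{47}{4} = - \frac{35}{4}$)
$\left(L{\left(X \right)} + 71533\right) + 145962 = \left(- \frac{35}{4} + 71533\right) + 145962 = \frac{286097}{4} + 145962 = \frac{869945}{4}$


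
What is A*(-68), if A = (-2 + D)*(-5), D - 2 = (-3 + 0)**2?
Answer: 3060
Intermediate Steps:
D = 11 (D = 2 + (-3 + 0)**2 = 2 + (-3)**2 = 2 + 9 = 11)
A = -45 (A = (-2 + 11)*(-5) = 9*(-5) = -45)
A*(-68) = -45*(-68) = 3060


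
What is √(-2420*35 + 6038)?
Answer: I*√78662 ≈ 280.47*I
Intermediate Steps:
√(-2420*35 + 6038) = √(-484*175 + 6038) = √(-84700 + 6038) = √(-78662) = I*√78662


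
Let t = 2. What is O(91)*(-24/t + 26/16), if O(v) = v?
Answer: -7553/8 ≈ -944.13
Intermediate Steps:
O(91)*(-24/t + 26/16) = 91*(-24/2 + 26/16) = 91*(-24*½ + 26*(1/16)) = 91*(-12 + 13/8) = 91*(-83/8) = -7553/8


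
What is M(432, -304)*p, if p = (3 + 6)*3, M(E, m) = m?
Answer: -8208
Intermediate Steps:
p = 27 (p = 9*3 = 27)
M(432, -304)*p = -304*27 = -8208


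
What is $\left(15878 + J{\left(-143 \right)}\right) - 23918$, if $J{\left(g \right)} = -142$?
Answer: $-8182$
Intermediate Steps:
$\left(15878 + J{\left(-143 \right)}\right) - 23918 = \left(15878 - 142\right) - 23918 = 15736 - 23918 = -8182$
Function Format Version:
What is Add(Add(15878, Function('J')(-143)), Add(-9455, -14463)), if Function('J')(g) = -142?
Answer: -8182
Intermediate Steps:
Add(Add(15878, Function('J')(-143)), Add(-9455, -14463)) = Add(Add(15878, -142), Add(-9455, -14463)) = Add(15736, -23918) = -8182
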